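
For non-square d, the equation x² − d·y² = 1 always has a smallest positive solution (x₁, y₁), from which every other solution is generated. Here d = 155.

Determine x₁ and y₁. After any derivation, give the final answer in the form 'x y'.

249 20

[12; 2,4,2,24] for √155; ℓ=4 ⇒ convergent index 3
a_0=12:  p_0=12·1+0=12,  q_0=12·0+1=1
a_1=2:  p_1=2·12+1=25,  q_1=2·1+0=2
a_2=4:  p_2=4·25+12=112,  q_2=4·2+1=9
a_3=2:  p_3=2·112+25=249,  q_3=2·9+2=20
→ (249, 20).  Check: 249²=62001, 155·20²=62000, difference 1.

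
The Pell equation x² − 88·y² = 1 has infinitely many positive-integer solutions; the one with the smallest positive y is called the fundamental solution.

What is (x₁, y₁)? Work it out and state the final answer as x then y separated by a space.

197 21

d=88: √d = [9; 2,1,1,1,2,18] (ℓ=6, even), read p_5/q_5
i=0: a=9 ⇒ p=9, q=1
i=1: a=2 ⇒ p=19, q=2
i=2: a=1 ⇒ p=28, q=3
i=3: a=1 ⇒ p=47, q=5
i=4: a=1 ⇒ p=75, q=8
i=5: a=2 ⇒ p=197, q=21
→ (197, 21).  Check: 197²=38809, 88·21²=38808, difference 1.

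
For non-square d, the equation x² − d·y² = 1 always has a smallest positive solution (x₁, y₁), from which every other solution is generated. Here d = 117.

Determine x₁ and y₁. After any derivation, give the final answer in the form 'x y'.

649 60

√117 → a₀=10, period (1,4,2,4,1,20); ℓ=6 even so k=5
i=0: a=10 ⇒ p=10, q=1
…
i=2: a=4 ⇒ p=54, q=5
…
i=4: a=4 ⇒ p=530, q=49
i=5: a=1 ⇒ p=649, q=60
fundamental: x₁=649, y₁=60  (since 421201 − 117·3600 = 1)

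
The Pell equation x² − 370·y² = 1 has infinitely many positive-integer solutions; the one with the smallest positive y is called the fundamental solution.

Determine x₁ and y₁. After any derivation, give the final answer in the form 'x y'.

213859 11118

√370 → a₀=19, period (4,4,38); ℓ=3 odd so k=5
k=0  a_k=19  p_k/q_k = 19/1
k=1  a_k=4  p_k/q_k = 77/4
k=2  a_k=4  p_k/q_k = 327/17
k=3  a_k=38  p_k/q_k = 12503/650
k=4  a_k=4  p_k/q_k = 50339/2617
k=5  a_k=4  p_k/q_k = 213859/11118
(x₁, y₁) = (213859, 11118);  213859² − 370·11118² = 1 ✓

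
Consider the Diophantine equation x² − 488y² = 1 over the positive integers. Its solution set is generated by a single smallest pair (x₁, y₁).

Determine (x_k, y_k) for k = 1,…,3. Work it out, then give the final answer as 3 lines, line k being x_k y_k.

243 11
118097 5346
57394899 2598145

√488 = [22; 11,44, …], period ℓ=2 (even) → k=1
i=0: a=22 ⇒ p=22, q=1
i=1: a=11 ⇒ p=243, q=11
(x₁, y₁) = (243, 11);  243² − 488·11² = 1 ✓
k=2:  x_2 = 243·243+488·11·11 = 118097,  y_2 = 243·11+11·243 = 5346
k=3:  x_3 = 243·118097+488·11·5346 = 57394899,  y_3 = 243·5346+11·118097 = 2598145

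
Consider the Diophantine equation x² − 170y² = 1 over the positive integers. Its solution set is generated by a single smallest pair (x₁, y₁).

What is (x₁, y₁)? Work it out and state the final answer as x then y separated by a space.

339 26

d=170: √d = [13; 26] (ℓ=1, odd), read p_1/q_1
k=0  a_k=13  p_k/q_k = 13/1
k=1  a_k=26  p_k/q_k = 339/26
fundamental: x₁=339, y₁=26  (since 114921 − 170·676 = 1)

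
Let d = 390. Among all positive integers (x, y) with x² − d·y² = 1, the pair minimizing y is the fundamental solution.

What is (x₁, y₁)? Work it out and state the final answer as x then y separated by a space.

79 4

d=390: √d = [19; 1,2,1,38] (ℓ=4, even), read p_3/q_3
k=0  a_k=19  p_k/q_k = 19/1
…
k=2  a_k=2  p_k/q_k = 59/3
k=3  a_k=1  p_k/q_k = 79/4
fundamental: x₁=79, y₁=4  (since 6241 − 390·16 = 1)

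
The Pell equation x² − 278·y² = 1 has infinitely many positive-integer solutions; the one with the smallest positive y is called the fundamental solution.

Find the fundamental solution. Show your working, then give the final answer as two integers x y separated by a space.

d=278: √d = [16; 1,2,16,2,1,32] (ℓ=6, even), read p_5/q_5
k=0  a_k=16  p_k/q_k = 16/1
k=1  a_k=1  p_k/q_k = 17/1
k=2  a_k=2  p_k/q_k = 50/3
k=3  a_k=16  p_k/q_k = 817/49
k=4  a_k=2  p_k/q_k = 1684/101
k=5  a_k=1  p_k/q_k = 2501/150
→ (2501, 150).  Check: 2501²=6255001, 278·150²=6255000, difference 1.

2501 150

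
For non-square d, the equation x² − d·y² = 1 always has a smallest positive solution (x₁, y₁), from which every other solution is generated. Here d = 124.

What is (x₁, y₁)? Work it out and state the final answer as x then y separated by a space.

d=124: √d = [11; 7,2,1,1,1,…,2,7,22] (ℓ=16, even), read p_15/q_15
k=0  a_k=11  p_k/q_k = 11/1
k=1  a_k=7  p_k/q_k = 78/7
…
k=3  a_k=1  p_k/q_k = 245/22
k=4  a_k=1  p_k/q_k = 412/37
k=5  a_k=1  p_k/q_k = 657/59
k=6  a_k=3  p_k/q_k = 2383/214
k=7  a_k=1  p_k/q_k = 3040/273
k=8  a_k=4  p_k/q_k = 14543/1306
k=9  a_k=1  p_k/q_k = 17583/1579
…
k=11  a_k=1  p_k/q_k = 84875/7622
k=12  a_k=1  p_k/q_k = 152167/13665
k=13  a_k=1  p_k/q_k = 237042/21287
k=14  a_k=2  p_k/q_k = 626251/56239
k=15  a_k=7  p_k/q_k = 4620799/414960
(x₁, y₁) = (4620799, 414960);  4620799² − 124·414960² = 1 ✓

4620799 414960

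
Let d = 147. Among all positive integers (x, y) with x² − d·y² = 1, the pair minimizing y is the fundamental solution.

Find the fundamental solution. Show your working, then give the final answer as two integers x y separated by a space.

√147 = [12; 8,24, …], period ℓ=2 (even) → k=1
k=0  a_k=12  p_k/q_k = 12/1
k=1  a_k=8  p_k/q_k = 97/8
(x₁, y₁) = (97, 8);  97² − 147·8² = 1 ✓

97 8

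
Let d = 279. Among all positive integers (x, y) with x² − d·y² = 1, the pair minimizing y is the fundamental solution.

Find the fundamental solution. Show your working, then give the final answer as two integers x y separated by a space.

1520 91

[16; 1,2,2,1,2,2,1,32] for √279; ℓ=8 ⇒ convergent index 7
a_0=16:  p_0=16·1+0=16,  q_0=16·0+1=1
a_1=1:  p_1=1·16+1=17,  q_1=1·1+0=1
…
a_6=2:  p_6=2·451+167=1069,  q_6=2·27+10=64
a_7=1:  p_7=1·1069+451=1520,  q_7=1·64+27=91
(x₁, y₁) = (1520, 91);  1520² − 279·91² = 1 ✓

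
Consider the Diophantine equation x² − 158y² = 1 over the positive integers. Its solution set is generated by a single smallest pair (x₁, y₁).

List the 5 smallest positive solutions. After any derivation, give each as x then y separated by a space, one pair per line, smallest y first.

[12; 1,1,3,12,3,1,1,24] for √158; ℓ=8 ⇒ convergent index 7
k=0  a_k=12  p_k/q_k = 12/1
…
k=3  a_k=3  p_k/q_k = 88/7
…
k=5  a_k=3  p_k/q_k = 3331/265
k=6  a_k=1  p_k/q_k = 4412/351
k=7  a_k=1  p_k/q_k = 7743/616
→ (7743, 616).  Check: 7743²=59954049, 158·616²=59954048, difference 1.
k=2:  x_2 = 7743·7743+158·616·616 = 119908097,  y_2 = 7743·616+616·7743 = 9539376
k=3:  x_3 = 7743·119908097+158·616·9539376 = 1856896782399,  y_3 = 7743·9539376+616·119908097 = 147726776120
k=4:  x_4 = 7743·1856896782399+158·616·147726776120 = 28755903452322817,  y_4 = 7743·147726776120+616·1856896782399 = 2287696845454944
k=5:  x_5 = 7743·28755903452322817+158·616·2287696845454944 = 445313919005774361663,  y_5 = 7743·2287696845454944+616·28755903452322817 = 35427273200988486664

7743 616
119908097 9539376
1856896782399 147726776120
28755903452322817 2287696845454944
445313919005774361663 35427273200988486664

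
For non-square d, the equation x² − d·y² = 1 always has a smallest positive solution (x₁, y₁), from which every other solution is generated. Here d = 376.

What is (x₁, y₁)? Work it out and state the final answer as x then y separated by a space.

2143295 110532

d=376: √d = [19; 2,1,1,3,1,…,1,2,38] (ℓ=16, even), read p_15/q_15
step 0: (19, 1)  from 19·(1,0) + (0,1)
…
step 2: (58, 3)  from 1·(39,2) + (19,1)
…
step 6: (1241, 64)  from 2·(446,23) + (349,18)
…
step 9: (28834, 1487)  from 2·(12953,668) + (2928,151)
…
step 14: (837427, 43187)  from 1·(468441,24158) + (368986,19029)
step 15: (2143295, 110532)  from 2·(837427,43187) + (468441,24158)
→ (2143295, 110532).  Check: 2143295²=4593713457025, 376·110532²=4593713457024, difference 1.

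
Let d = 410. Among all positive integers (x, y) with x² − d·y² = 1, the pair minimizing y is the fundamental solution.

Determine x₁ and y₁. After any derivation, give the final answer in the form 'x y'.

81 4

[20; 4,40] for √410; ℓ=2 ⇒ convergent index 1
i=0: a=20 ⇒ p=20, q=1
i=1: a=4 ⇒ p=81, q=4
fundamental: x₁=81, y₁=4  (since 6561 − 410·16 = 1)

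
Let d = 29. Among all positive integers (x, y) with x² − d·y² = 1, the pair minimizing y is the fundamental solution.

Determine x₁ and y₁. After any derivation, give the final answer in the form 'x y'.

[5; 2,1,1,2,10] for √29; ℓ=5 ⇒ convergent index 9
step 0: (5, 1)  from 5·(1,0) + (0,1)
step 1: (11, 2)  from 2·(5,1) + (1,0)
…
step 4: (70, 13)  from 2·(27,5) + (16,3)
…
step 6: (1524, 283)  from 2·(727,135) + (70,13)
step 7: (2251, 418)  from 1·(1524,283) + (727,135)
step 8: (3775, 701)  from 1·(2251,418) + (1524,283)
step 9: (9801, 1820)  from 2·(3775,701) + (2251,418)
(x₁, y₁) = (9801, 1820);  9801² − 29·1820² = 1 ✓

9801 1820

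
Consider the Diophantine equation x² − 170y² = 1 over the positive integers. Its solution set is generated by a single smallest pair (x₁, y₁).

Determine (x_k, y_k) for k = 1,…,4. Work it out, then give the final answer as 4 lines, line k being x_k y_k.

339 26
229841 17628
155831859 11951758
105653770561 8103274296

[13; 26] for √170; ℓ=1 ⇒ convergent index 1
step 0: (13, 1)  from 13·(1,0) + (0,1)
step 1: (339, 26)  from 26·(13,1) + (1,0)
(x₁, y₁) = (339, 26);  339² − 170·26² = 1 ✓
(x_2, y_2) = (339·339 + 170·26·26, 339·26 + 26·339) = (229841, 17628)
(x_3, y_3) = (339·229841 + 170·26·17628, 339·17628 + 26·229841) = (155831859, 11951758)
(x_4, y_4) = (339·155831859 + 170·26·11951758, 339·11951758 + 26·155831859) = (105653770561, 8103274296)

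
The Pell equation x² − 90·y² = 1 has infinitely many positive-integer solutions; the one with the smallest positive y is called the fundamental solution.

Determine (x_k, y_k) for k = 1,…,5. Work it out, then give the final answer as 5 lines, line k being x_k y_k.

19 2
721 76
27379 2886
1039681 109592
39480499 4161610

√90 → a₀=9, period (2,18); ℓ=2 even so k=1
step 0: (9, 1)  from 9·(1,0) + (0,1)
step 1: (19, 2)  from 2·(9,1) + (1,0)
(x₁, y₁) = (19, 2);  19² − 90·2² = 1 ✓
n=2: (19,2)∘(19,2) = (19·19+90·2·2, 19·2+2·19) = (721,76)
n=3: (721,76)∘(19,2) = (19·721+90·2·76, 19·76+2·721) = (27379,2886)
n=4: (27379,2886)∘(19,2) = (19·27379+90·2·2886, 19·2886+2·27379) = (1039681,109592)
n=5: (1039681,109592)∘(19,2) = (19·1039681+90·2·109592, 19·109592+2·1039681) = (39480499,4161610)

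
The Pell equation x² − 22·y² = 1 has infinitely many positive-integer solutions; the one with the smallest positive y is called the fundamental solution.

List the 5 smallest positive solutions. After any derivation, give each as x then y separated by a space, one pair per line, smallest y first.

197 42
77617 16548
30580901 6519870
12048797377 2568812232
4747195585637 1012105499538

√22 → a₀=4, period (1,2,4,2,1,8); ℓ=6 even so k=5
step 0: (4, 1)  from 4·(1,0) + (0,1)
…
step 4: (136, 29)  from 2·(61,13) + (14,3)
step 5: (197, 42)  from 1·(136,29) + (61,13)
→ (197, 42).  Check: 197²=38809, 22·42²=38808, difference 1.
n=2: (197,42)∘(197,42) = (197·197+22·42·42, 197·42+42·197) = (77617,16548)
n=3: (77617,16548)∘(197,42) = (197·77617+22·42·16548, 197·16548+42·77617) = (30580901,6519870)
n=4: (30580901,6519870)∘(197,42) = (197·30580901+22·42·6519870, 197·6519870+42·30580901) = (12048797377,2568812232)
n=5: (12048797377,2568812232)∘(197,42) = (197·12048797377+22·42·2568812232, 197·2568812232+42·12048797377) = (4747195585637,1012105499538)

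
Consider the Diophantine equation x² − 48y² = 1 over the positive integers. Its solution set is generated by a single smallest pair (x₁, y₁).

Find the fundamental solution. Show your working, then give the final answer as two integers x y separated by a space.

√48 → a₀=6, period (1,12); ℓ=2 even so k=1
i=0: a=6 ⇒ p=6, q=1
i=1: a=1 ⇒ p=7, q=1
→ (7, 1).  Check: 7²=49, 48·1²=48, difference 1.

7 1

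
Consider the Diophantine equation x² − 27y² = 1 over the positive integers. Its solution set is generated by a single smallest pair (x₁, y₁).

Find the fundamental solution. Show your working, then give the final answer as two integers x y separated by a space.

26 5

√27 → a₀=5, period (5,10); ℓ=2 even so k=1
a_0=5:  p_0=5·1+0=5,  q_0=5·0+1=1
a_1=5:  p_1=5·5+1=26,  q_1=5·1+0=5
→ (26, 5).  Check: 26²=676, 27·5²=675, difference 1.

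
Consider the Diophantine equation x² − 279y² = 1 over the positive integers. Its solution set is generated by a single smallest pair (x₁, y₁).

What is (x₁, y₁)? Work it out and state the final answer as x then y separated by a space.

√279 = [16; 1,2,2,1,2,2,1,32, …], period ℓ=8 (even) → k=7
k=0  a_k=16  p_k/q_k = 16/1
k=1  a_k=1  p_k/q_k = 17/1
k=2  a_k=2  p_k/q_k = 50/3
k=3  a_k=2  p_k/q_k = 117/7
…
k=6  a_k=2  p_k/q_k = 1069/64
k=7  a_k=1  p_k/q_k = 1520/91
fundamental: x₁=1520, y₁=91  (since 2310400 − 279·8281 = 1)

1520 91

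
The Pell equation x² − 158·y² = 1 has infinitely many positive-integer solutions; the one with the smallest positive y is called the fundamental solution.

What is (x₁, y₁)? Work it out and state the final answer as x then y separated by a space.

7743 616

[12; 1,1,3,12,3,1,1,24] for √158; ℓ=8 ⇒ convergent index 7
i=0: a=12 ⇒ p=12, q=1
…
i=3: a=3 ⇒ p=88, q=7
…
i=6: a=1 ⇒ p=4412, q=351
i=7: a=1 ⇒ p=7743, q=616
→ (7743, 616).  Check: 7743²=59954049, 158·616²=59954048, difference 1.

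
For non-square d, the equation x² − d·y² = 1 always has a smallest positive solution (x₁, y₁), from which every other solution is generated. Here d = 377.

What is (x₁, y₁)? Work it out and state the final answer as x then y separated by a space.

d=377: √d = [19; 2,2,2,38] (ℓ=4, even), read p_3/q_3
i=0: a=19 ⇒ p=19, q=1
…
i=2: a=2 ⇒ p=97, q=5
i=3: a=2 ⇒ p=233, q=12
fundamental: x₁=233, y₁=12  (since 54289 − 377·144 = 1)

233 12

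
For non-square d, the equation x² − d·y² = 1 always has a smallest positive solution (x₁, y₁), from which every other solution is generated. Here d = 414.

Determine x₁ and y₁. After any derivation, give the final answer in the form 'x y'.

√414 → a₀=20, period (2,1,7,2,7,1,2,40); ℓ=8 even so k=7
a_0=20:  p_0=20·1+0=20,  q_0=20·0+1=1
…
a_4=2:  p_4=2·468+61=997,  q_4=2·23+3=49
…
a_6=1:  p_6=1·7447+997=8444,  q_6=1·366+49=415
a_7=2:  p_7=2·8444+7447=24335,  q_7=2·415+366=1196
(x₁, y₁) = (24335, 1196);  24335² − 414·1196² = 1 ✓

24335 1196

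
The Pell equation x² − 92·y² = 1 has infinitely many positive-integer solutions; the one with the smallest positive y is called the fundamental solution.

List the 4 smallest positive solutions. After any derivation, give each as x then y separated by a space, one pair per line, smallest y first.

1151 120
2649601 276240
6099380351 635904360
14040770918401 1463851560480

[9; 1,1,2,4,2,1,1,18] for √92; ℓ=8 ⇒ convergent index 7
a_0=9:  p_0=9·1+0=9,  q_0=9·0+1=1
a_1=1:  p_1=1·9+1=10,  q_1=1·1+0=1
a_2=1:  p_2=1·10+9=19,  q_2=1·1+1=2
…
a_4=4:  p_4=4·48+19=211,  q_4=4·5+2=22
a_5=2:  p_5=2·211+48=470,  q_5=2·22+5=49
a_6=1:  p_6=1·470+211=681,  q_6=1·49+22=71
a_7=1:  p_7=1·681+470=1151,  q_7=1·71+49=120
fundamental: x₁=1151, y₁=120  (since 1324801 − 92·14400 = 1)
(1151+120√92)^2 = 2649601 + 276240√92
(1151+120√92)^3 = 6099380351 + 635904360√92
(1151+120√92)^4 = 14040770918401 + 1463851560480√92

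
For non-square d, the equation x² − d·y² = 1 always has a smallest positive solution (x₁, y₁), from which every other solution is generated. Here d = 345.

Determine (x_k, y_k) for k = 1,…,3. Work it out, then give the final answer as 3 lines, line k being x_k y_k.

d=345: √d = [18; 1,1,2,1,6,1,2,1,1,36] (ℓ=10, even), read p_9/q_9
i=0: a=18 ⇒ p=18, q=1
i=1: a=1 ⇒ p=19, q=1
i=2: a=1 ⇒ p=37, q=2
i=3: a=2 ⇒ p=93, q=5
…
i=5: a=6 ⇒ p=873, q=47
i=6: a=1 ⇒ p=1003, q=54
i=7: a=2 ⇒ p=2879, q=155
i=8: a=1 ⇒ p=3882, q=209
i=9: a=1 ⇒ p=6761, q=364
(x₁, y₁) = (6761, 364);  6761² − 345·364² = 1 ✓
n=2: (6761,364)∘(6761,364) = (6761·6761+345·364·364, 6761·364+364·6761) = (91422241,4922008)
n=3: (91422241,4922008)∘(6761,364) = (6761·91422241+345·364·4922008, 6761·4922008+364·91422241) = (1236211536041,66555391812)

6761 364
91422241 4922008
1236211536041 66555391812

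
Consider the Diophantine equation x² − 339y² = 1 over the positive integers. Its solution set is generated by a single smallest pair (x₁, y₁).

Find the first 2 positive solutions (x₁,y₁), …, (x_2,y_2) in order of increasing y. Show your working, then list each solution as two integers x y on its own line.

√339 → a₀=18, period (2,2,2,1,17,1,2,2,2,36); ℓ=10 even so k=9
a_0=18:  p_0=18·1+0=18,  q_0=18·0+1=1
a_1=2:  p_1=2·18+1=37,  q_1=2·1+0=2
…
a_4=1:  p_4=1·221+92=313,  q_4=1·12+5=17
…
a_6=1:  p_6=1·5542+313=5855,  q_6=1·301+17=318
a_7=2:  p_7=2·5855+5542=17252,  q_7=2·318+301=937
a_8=2:  p_8=2·17252+5855=40359,  q_8=2·937+318=2192
a_9=2:  p_9=2·40359+17252=97970,  q_9=2·2192+937=5321
→ (97970, 5321).  Check: 97970²=9598120900, 339·5321²=9598120899, difference 1.
n=2: (97970,5321)∘(97970,5321) = (97970·97970+339·5321·5321, 97970·5321+5321·97970) = (19196241799,1042596740)

97970 5321
19196241799 1042596740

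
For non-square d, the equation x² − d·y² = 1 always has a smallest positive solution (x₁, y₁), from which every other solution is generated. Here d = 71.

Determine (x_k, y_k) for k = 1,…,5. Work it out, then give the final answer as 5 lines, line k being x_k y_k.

3480 413
24220799 2874480
168576757560 20006380387
1173294208396801 139244404619040
8166127521864977400 969141036142138013

√71 → a₀=8, period (2,2,1,7,1,2,2,16); ℓ=8 even so k=7
a_0=8:  p_0=8·1+0=8,  q_0=8·0+1=1
a_1=2:  p_1=2·8+1=17,  q_1=2·1+0=2
…
a_6=2:  p_6=2·514+455=1483,  q_6=2·61+54=176
a_7=2:  p_7=2·1483+514=3480,  q_7=2·176+61=413
(x₁, y₁) = (3480, 413);  3480² − 71·413² = 1 ✓
(x_2, y_2) = (3480·3480 + 71·413·413, 3480·413 + 413·3480) = (24220799, 2874480)
(x_3, y_3) = (3480·24220799 + 71·413·2874480, 3480·2874480 + 413·24220799) = (168576757560, 20006380387)
(x_4, y_4) = (3480·168576757560 + 71·413·20006380387, 3480·20006380387 + 413·168576757560) = (1173294208396801, 139244404619040)
(x_5, y_5) = (3480·1173294208396801 + 71·413·139244404619040, 3480·139244404619040 + 413·1173294208396801) = (8166127521864977400, 969141036142138013)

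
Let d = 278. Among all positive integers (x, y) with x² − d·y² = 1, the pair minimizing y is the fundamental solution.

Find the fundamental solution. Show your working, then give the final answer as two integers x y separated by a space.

2501 150

[16; 1,2,16,2,1,32] for √278; ℓ=6 ⇒ convergent index 5
i=0: a=16 ⇒ p=16, q=1
…
i=2: a=2 ⇒ p=50, q=3
i=3: a=16 ⇒ p=817, q=49
i=4: a=2 ⇒ p=1684, q=101
i=5: a=1 ⇒ p=2501, q=150
fundamental: x₁=2501, y₁=150  (since 6255001 − 278·22500 = 1)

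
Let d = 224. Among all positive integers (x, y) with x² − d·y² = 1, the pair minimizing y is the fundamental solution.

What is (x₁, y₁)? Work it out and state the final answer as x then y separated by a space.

d=224: √d = [14; 1,28] (ℓ=2, even), read p_1/q_1
a_0=14:  p_0=14·1+0=14,  q_0=14·0+1=1
a_1=1:  p_1=1·14+1=15,  q_1=1·1+0=1
→ (15, 1).  Check: 15²=225, 224·1²=224, difference 1.

15 1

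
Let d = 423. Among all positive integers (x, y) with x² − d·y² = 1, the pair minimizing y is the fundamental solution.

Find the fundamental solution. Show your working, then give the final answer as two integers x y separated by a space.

d=423: √d = [20; 1,1,3,4,3,1,1,40] (ℓ=8, even), read p_7/q_7
k=0  a_k=20  p_k/q_k = 20/1
…
k=3  a_k=3  p_k/q_k = 144/7
k=4  a_k=4  p_k/q_k = 617/30
k=5  a_k=3  p_k/q_k = 1995/97
k=6  a_k=1  p_k/q_k = 2612/127
k=7  a_k=1  p_k/q_k = 4607/224
fundamental: x₁=4607, y₁=224  (since 21224449 − 423·50176 = 1)

4607 224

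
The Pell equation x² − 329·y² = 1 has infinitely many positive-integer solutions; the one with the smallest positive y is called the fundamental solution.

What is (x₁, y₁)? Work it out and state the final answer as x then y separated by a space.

d=329: √d = [18; 7,4,2,1,1,4,1,1,2,4,7,36] (ℓ=12, even), read p_11/q_11
step 0: (18, 1)  from 18·(1,0) + (0,1)
step 1: (127, 7)  from 7·(18,1) + (1,0)
step 2: (526, 29)  from 4·(127,7) + (18,1)
step 3: (1179, 65)  from 2·(526,29) + (127,7)
step 4: (1705, 94)  from 1·(1179,65) + (526,29)
step 5: (2884, 159)  from 1·(1705,94) + (1179,65)
step 6: (13241, 730)  from 4·(2884,159) + (1705,94)
…
step 8: (29366, 1619)  from 1·(16125,889) + (13241,730)
…
step 10: (328794, 18127)  from 4·(74857,4127) + (29366,1619)
step 11: (2376415, 131016)  from 7·(328794,18127) + (74857,4127)
→ (2376415, 131016).  Check: 2376415²=5647348252225, 329·131016²=5647348252224, difference 1.

2376415 131016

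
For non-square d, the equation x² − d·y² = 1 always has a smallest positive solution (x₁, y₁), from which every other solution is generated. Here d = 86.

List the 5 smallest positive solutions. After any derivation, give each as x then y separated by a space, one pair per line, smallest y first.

d=86: √d = [9; 3,1,1,1,8,1,1,1,3,18] (ℓ=10, even), read p_9/q_9
a_0=9:  p_0=9·1+0=9,  q_0=9·0+1=1
…
a_2=1:  p_2=1·28+9=37,  q_2=1·3+1=4
…
a_5=8:  p_5=8·102+65=881,  q_5=8·11+7=95
…
a_7=1:  p_7=1·983+881=1864,  q_7=1·106+95=201
a_8=1:  p_8=1·1864+983=2847,  q_8=1·201+106=307
a_9=3:  p_9=3·2847+1864=10405,  q_9=3·307+201=1122
(x₁, y₁) = (10405, 1122);  10405² − 86·1122² = 1 ✓
(10405+1122√86)^2 = 216528049 + 23348820√86
(10405+1122√86)^3 = 4505948689285 + 485888943078√86
(10405+1122√86)^4 = 93768792007492801 + 10111348882104360√86
(10405+1122√86)^5 = 1951328557169976499525 + 210417169750702788522√86

10405 1122
216528049 23348820
4505948689285 485888943078
93768792007492801 10111348882104360
1951328557169976499525 210417169750702788522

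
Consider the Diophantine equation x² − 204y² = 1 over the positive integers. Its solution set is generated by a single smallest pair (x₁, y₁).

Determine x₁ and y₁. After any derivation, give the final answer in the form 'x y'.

√204 → a₀=14, period (3,1,1,6,1,1,3,28); ℓ=8 even so k=7
a_0=14:  p_0=14·1+0=14,  q_0=14·0+1=1
a_1=3:  p_1=3·14+1=43,  q_1=3·1+0=3
…
a_3=1:  p_3=1·57+43=100,  q_3=1·4+3=7
…
a_5=1:  p_5=1·657+100=757,  q_5=1·46+7=53
a_6=1:  p_6=1·757+657=1414,  q_6=1·53+46=99
a_7=3:  p_7=3·1414+757=4999,  q_7=3·99+53=350
(x₁, y₁) = (4999, 350);  4999² − 204·350² = 1 ✓

4999 350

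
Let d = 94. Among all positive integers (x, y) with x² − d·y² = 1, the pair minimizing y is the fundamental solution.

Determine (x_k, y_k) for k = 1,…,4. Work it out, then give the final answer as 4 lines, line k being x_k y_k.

√94 → a₀=9, period (1,2,3,1,1,…,2,1,18); ℓ=16 even so k=15
step 0: (9, 1)  from 9·(1,0) + (0,1)
…
step 2: (29, 3)  from 2·(10,1) + (9,1)
step 3: (97, 10)  from 3·(29,3) + (10,1)
…
step 6: (1241, 128)  from 5·(223,23) + (126,13)
…
step 10: (85038, 8771)  from 5·(14417,1487) + (12953,1336)
step 11: (99455, 10258)  from 1·(85038,8771) + (14417,1487)
…
step 14: (1490361, 153719)  from 2·(652934,67345) + (184493,19029)
step 15: (2143295, 221064)  from 1·(1490361,153719) + (652934,67345)
(x₁, y₁) = (2143295, 221064);  2143295² − 94·221064² = 1 ✓
(x_2, y_2) = (2143295·2143295 + 94·221064·221064, 2143295·221064 + 221064·2143295) = (9187426914049, 947610731760)
(x_3, y_3) = (2143295·9187426914049 + 94·221064·947610731760, 2143295·947610731760 + 221064·9187426914049) = (39382732335491159615, 4062018686654877336)
(x_4, y_4) = (2143295·39382732335491159615 + 94·221064·4062018686654877336, 2143295·4062018686654877336 + 221064·39382732335491159615) = (168817626601983862467148801, 17412208682026983028992480)

2143295 221064
9187426914049 947610731760
39382732335491159615 4062018686654877336
168817626601983862467148801 17412208682026983028992480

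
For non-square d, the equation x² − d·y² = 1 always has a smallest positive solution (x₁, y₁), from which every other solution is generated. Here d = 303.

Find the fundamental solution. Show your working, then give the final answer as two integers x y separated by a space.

2524 145

√303 = [17; 2,2,5,2,2,34, …], period ℓ=6 (even) → k=5
a_0=17:  p_0=17·1+0=17,  q_0=17·0+1=1
a_1=2:  p_1=2·17+1=35,  q_1=2·1+0=2
…
a_4=2:  p_4=2·470+87=1027,  q_4=2·27+5=59
a_5=2:  p_5=2·1027+470=2524,  q_5=2·59+27=145
→ (2524, 145).  Check: 2524²=6370576, 303·145²=6370575, difference 1.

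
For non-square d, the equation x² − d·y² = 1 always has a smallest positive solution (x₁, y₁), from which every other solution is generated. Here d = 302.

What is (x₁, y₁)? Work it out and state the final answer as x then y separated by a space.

[17; 2,1,1,1,4,…,1,2,34] for √302; ℓ=16 ⇒ convergent index 15
i=0: a=17 ⇒ p=17, q=1
i=1: a=2 ⇒ p=35, q=2
…
i=3: a=1 ⇒ p=87, q=5
i=4: a=1 ⇒ p=139, q=8
i=5: a=4 ⇒ p=643, q=37
…
i=7: a=1 ⇒ p=2068, q=119
i=8: a=16 ⇒ p=34513, q=1986
i=9: a=1 ⇒ p=36581, q=2105
…
i=11: a=4 ⇒ p=467281, q=26889
i=12: a=1 ⇒ p=574956, q=33085
i=13: a=1 ⇒ p=1042237, q=59974
i=14: a=1 ⇒ p=1617193, q=93059
i=15: a=2 ⇒ p=4276623, q=246092
fundamental: x₁=4276623, y₁=246092  (since 18289504284129 − 302·60561272464 = 1)

4276623 246092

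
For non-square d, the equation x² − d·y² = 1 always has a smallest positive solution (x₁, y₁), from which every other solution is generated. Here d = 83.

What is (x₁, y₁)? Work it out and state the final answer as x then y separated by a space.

√83 = [9; 9,18, …], period ℓ=2 (even) → k=1
k=0  a_k=9  p_k/q_k = 9/1
k=1  a_k=9  p_k/q_k = 82/9
(x₁, y₁) = (82, 9);  82² − 83·9² = 1 ✓

82 9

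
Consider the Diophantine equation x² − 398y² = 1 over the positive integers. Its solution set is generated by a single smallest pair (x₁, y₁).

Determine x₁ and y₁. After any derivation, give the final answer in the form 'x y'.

399 20

[19; 1,18,1,38] for √398; ℓ=4 ⇒ convergent index 3
i=0: a=19 ⇒ p=19, q=1
i=1: a=1 ⇒ p=20, q=1
i=2: a=18 ⇒ p=379, q=19
i=3: a=1 ⇒ p=399, q=20
fundamental: x₁=399, y₁=20  (since 159201 − 398·400 = 1)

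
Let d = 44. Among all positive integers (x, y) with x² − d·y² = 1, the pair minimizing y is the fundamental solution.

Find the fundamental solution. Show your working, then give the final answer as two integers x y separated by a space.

199 30

d=44: √d = [6; 1,1,1,2,1,1,1,12] (ℓ=8, even), read p_7/q_7
step 0: (6, 1)  from 6·(1,0) + (0,1)
…
step 2: (13, 2)  from 1·(7,1) + (6,1)
step 3: (20, 3)  from 1·(13,2) + (7,1)
step 4: (53, 8)  from 2·(20,3) + (13,2)
…
step 6: (126, 19)  from 1·(73,11) + (53,8)
step 7: (199, 30)  from 1·(126,19) + (73,11)
fundamental: x₁=199, y₁=30  (since 39601 − 44·900 = 1)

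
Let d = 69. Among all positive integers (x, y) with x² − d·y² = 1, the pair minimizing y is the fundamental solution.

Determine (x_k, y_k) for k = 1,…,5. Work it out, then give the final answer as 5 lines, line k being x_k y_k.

7775 936
120901249 14554800
1880014414175 226327139064
29234224019520001 3519386997890400
454592181623521601375 54726467590868580936

d=69: √d = [8; 3,3,1,4,1,3,3,16] (ℓ=8, even), read p_7/q_7
step 0: (8, 1)  from 8·(1,0) + (0,1)
…
step 6: (2384, 287)  from 3·(623,75) + (515,62)
step 7: (7775, 936)  from 3·(2384,287) + (623,75)
fundamental: x₁=7775, y₁=936  (since 60450625 − 69·876096 = 1)
(x_2, y_2) = (7775·7775 + 69·936·936, 7775·936 + 936·7775) = (120901249, 14554800)
(x_3, y_3) = (7775·120901249 + 69·936·14554800, 7775·14554800 + 936·120901249) = (1880014414175, 226327139064)
(x_4, y_4) = (7775·1880014414175 + 69·936·226327139064, 7775·226327139064 + 936·1880014414175) = (29234224019520001, 3519386997890400)
(x_5, y_5) = (7775·29234224019520001 + 69·936·3519386997890400, 7775·3519386997890400 + 936·29234224019520001) = (454592181623521601375, 54726467590868580936)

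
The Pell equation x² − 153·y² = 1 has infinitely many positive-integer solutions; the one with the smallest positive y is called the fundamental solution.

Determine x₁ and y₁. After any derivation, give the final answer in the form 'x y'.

√153 = [12; 2,1,2,2,2,1,2,24, …], period ℓ=8 (even) → k=7
step 0: (12, 1)  from 12·(1,0) + (0,1)
step 1: (25, 2)  from 2·(12,1) + (1,0)
…
step 6: (804, 65)  from 1·(569,46) + (235,19)
step 7: (2177, 176)  from 2·(804,65) + (569,46)
fundamental: x₁=2177, y₁=176  (since 4739329 − 153·30976 = 1)

2177 176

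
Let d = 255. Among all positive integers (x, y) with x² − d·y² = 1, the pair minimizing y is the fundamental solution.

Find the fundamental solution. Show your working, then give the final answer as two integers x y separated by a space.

16 1

d=255: √d = [15; 1,30] (ℓ=2, even), read p_1/q_1
a_0=15:  p_0=15·1+0=15,  q_0=15·0+1=1
a_1=1:  p_1=1·15+1=16,  q_1=1·1+0=1
(x₁, y₁) = (16, 1);  16² − 255·1² = 1 ✓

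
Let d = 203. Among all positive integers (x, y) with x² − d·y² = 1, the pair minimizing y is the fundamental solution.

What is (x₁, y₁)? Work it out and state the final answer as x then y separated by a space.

57 4

√203 → a₀=14, period (4,28); ℓ=2 even so k=1
i=0: a=14 ⇒ p=14, q=1
i=1: a=4 ⇒ p=57, q=4
(x₁, y₁) = (57, 4);  57² − 203·4² = 1 ✓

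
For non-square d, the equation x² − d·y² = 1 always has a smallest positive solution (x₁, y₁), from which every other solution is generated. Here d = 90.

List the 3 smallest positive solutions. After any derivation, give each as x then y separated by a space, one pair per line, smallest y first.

19 2
721 76
27379 2886

√90 → a₀=9, period (2,18); ℓ=2 even so k=1
i=0: a=9 ⇒ p=9, q=1
i=1: a=2 ⇒ p=19, q=2
→ (19, 2).  Check: 19²=361, 90·2²=360, difference 1.
n=2: (19,2)∘(19,2) = (19·19+90·2·2, 19·2+2·19) = (721,76)
n=3: (721,76)∘(19,2) = (19·721+90·2·76, 19·76+2·721) = (27379,2886)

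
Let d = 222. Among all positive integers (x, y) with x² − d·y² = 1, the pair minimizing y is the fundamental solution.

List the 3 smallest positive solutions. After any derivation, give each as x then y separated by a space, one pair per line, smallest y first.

149 10
44401 2980
13231349 888030

√222 → a₀=14, period (1,8,1,28); ℓ=4 even so k=3
i=0: a=14 ⇒ p=14, q=1
i=1: a=1 ⇒ p=15, q=1
i=2: a=8 ⇒ p=134, q=9
i=3: a=1 ⇒ p=149, q=10
→ (149, 10).  Check: 149²=22201, 222·10²=22200, difference 1.
n=2: (149,10)∘(149,10) = (149·149+222·10·10, 149·10+10·149) = (44401,2980)
n=3: (44401,2980)∘(149,10) = (149·44401+222·10·2980, 149·2980+10·44401) = (13231349,888030)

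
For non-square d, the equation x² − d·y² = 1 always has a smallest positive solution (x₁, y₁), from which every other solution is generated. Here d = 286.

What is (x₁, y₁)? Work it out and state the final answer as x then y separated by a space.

√286 = [16; 1,10,3,3,2,3,3,10,1,32, …], period ℓ=10 (even) → k=9
step 0: (16, 1)  from 16·(1,0) + (0,1)
…
step 6: (15102, 893)  from 3·(4397,260) + (1911,113)
step 7: (49703, 2939)  from 3·(15102,893) + (4397,260)
step 8: (512132, 30283)  from 10·(49703,2939) + (15102,893)
step 9: (561835, 33222)  from 1·(512132,30283) + (49703,2939)
fundamental: x₁=561835, y₁=33222  (since 315658567225 − 286·1103701284 = 1)

561835 33222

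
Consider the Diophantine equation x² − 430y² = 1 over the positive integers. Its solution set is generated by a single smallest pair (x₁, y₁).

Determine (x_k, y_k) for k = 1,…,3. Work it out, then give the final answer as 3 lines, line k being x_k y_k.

√430 → a₀=20, period (1,2,1,3,1,…,2,1,40); ℓ=14 even so k=13
step 0: (20, 1)  from 20·(1,0) + (0,1)
…
step 2: (62, 3)  from 2·(21,1) + (20,1)
…
step 4: (311, 15)  from 3·(83,4) + (62,3)
step 5: (394, 19)  from 1·(311,15) + (83,4)
step 6: (2675, 129)  from 6·(394,19) + (311,15)
step 7: (21794, 1051)  from 8·(2675,129) + (394,19)
step 8: (133439, 6435)  from 6·(21794,1051) + (2675,129)
step 9: (155233, 7486)  from 1·(133439,6435) + (21794,1051)
step 10: (599138, 28893)  from 3·(155233,7486) + (133439,6435)
step 11: (754371, 36379)  from 1·(599138,28893) + (155233,7486)
step 12: (2107880, 101651)  from 2·(754371,36379) + (599138,28893)
step 13: (2862251, 138030)  from 1·(2107880,101651) + (754371,36379)
fundamental: x₁=2862251, y₁=138030  (since 8192480787001 − 430·19052280900 = 1)
(2862251+138030√430)^2 = 16384961574001 + 790153011060√430
(2862251+138030√430)^3 = 93795745300289010251 + 4523232492118854090√430

2862251 138030
16384961574001 790153011060
93795745300289010251 4523232492118854090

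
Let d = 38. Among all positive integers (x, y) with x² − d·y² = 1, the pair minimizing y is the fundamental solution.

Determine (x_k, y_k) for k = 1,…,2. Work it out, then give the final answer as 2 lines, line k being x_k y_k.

37 6
2737 444

d=38: √d = [6; 6,12] (ℓ=2, even), read p_1/q_1
k=0  a_k=6  p_k/q_k = 6/1
k=1  a_k=6  p_k/q_k = 37/6
→ (37, 6).  Check: 37²=1369, 38·6²=1368, difference 1.
(x_2, y_2) = (37·37 + 38·6·6, 37·6 + 6·37) = (2737, 444)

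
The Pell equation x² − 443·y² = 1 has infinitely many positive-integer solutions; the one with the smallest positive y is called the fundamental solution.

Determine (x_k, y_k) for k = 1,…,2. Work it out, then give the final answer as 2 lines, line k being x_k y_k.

√443 = [21; 21,42, …], period ℓ=2 (even) → k=1
step 0: (21, 1)  from 21·(1,0) + (0,1)
step 1: (442, 21)  from 21·(21,1) + (1,0)
(x₁, y₁) = (442, 21);  442² − 443·21² = 1 ✓
(x_2, y_2) = (442·442 + 443·21·21, 442·21 + 21·442) = (390727, 18564)

442 21
390727 18564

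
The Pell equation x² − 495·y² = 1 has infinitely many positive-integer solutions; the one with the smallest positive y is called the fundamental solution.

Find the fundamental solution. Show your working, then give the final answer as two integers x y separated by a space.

√495 = [22; 4,44, …], period ℓ=2 (even) → k=1
i=0: a=22 ⇒ p=22, q=1
i=1: a=4 ⇒ p=89, q=4
fundamental: x₁=89, y₁=4  (since 7921 − 495·16 = 1)

89 4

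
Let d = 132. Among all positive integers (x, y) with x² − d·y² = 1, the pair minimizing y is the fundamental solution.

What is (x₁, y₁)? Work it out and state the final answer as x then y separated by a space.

23 2

[11; 2,22] for √132; ℓ=2 ⇒ convergent index 1
i=0: a=11 ⇒ p=11, q=1
i=1: a=2 ⇒ p=23, q=2
→ (23, 2).  Check: 23²=529, 132·2²=528, difference 1.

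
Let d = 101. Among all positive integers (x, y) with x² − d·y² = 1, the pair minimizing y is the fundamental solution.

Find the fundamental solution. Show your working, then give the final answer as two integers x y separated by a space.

[10; 20] for √101; ℓ=1 ⇒ convergent index 1
k=0  a_k=10  p_k/q_k = 10/1
k=1  a_k=20  p_k/q_k = 201/20
→ (201, 20).  Check: 201²=40401, 101·20²=40400, difference 1.

201 20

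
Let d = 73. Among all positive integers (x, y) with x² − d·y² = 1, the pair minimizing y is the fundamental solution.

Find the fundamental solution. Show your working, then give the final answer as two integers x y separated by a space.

√73 = [8; 1,1,5,5,1,1,16, …], period ℓ=7 (odd) → k=13
i=0: a=8 ⇒ p=8, q=1
…
i=2: a=1 ⇒ p=17, q=2
…
i=5: a=1 ⇒ p=581, q=68
…
i=9: a=1 ⇒ p=36406, q=4261
…
i=12: a=1 ⇒ p=1241008, q=145249
i=13: a=1 ⇒ p=2281249, q=267000
(x₁, y₁) = (2281249, 267000);  2281249² − 73·267000² = 1 ✓

2281249 267000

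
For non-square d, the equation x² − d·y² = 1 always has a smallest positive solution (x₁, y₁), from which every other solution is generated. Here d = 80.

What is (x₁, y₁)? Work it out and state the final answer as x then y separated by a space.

9 1

[8; 1,16] for √80; ℓ=2 ⇒ convergent index 1
k=0  a_k=8  p_k/q_k = 8/1
k=1  a_k=1  p_k/q_k = 9/1
fundamental: x₁=9, y₁=1  (since 81 − 80·1 = 1)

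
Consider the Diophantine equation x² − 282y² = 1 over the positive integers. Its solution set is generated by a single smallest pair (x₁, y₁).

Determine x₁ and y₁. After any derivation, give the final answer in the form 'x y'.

d=282: √d = [16; 1,3,1,4,1,3,1,32] (ℓ=8, even), read p_7/q_7
i=0: a=16 ⇒ p=16, q=1
…
i=3: a=1 ⇒ p=84, q=5
i=4: a=4 ⇒ p=403, q=24
…
i=6: a=3 ⇒ p=1864, q=111
i=7: a=1 ⇒ p=2351, q=140
(x₁, y₁) = (2351, 140);  2351² − 282·140² = 1 ✓

2351 140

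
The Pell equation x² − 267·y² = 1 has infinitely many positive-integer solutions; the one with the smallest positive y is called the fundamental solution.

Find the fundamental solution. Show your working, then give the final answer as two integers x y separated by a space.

2402 147

d=267: √d = [16; 2,1,15,1,2,32] (ℓ=6, even), read p_5/q_5
step 0: (16, 1)  from 16·(1,0) + (0,1)
step 1: (33, 2)  from 2·(16,1) + (1,0)
step 2: (49, 3)  from 1·(33,2) + (16,1)
step 3: (768, 47)  from 15·(49,3) + (33,2)
step 4: (817, 50)  from 1·(768,47) + (49,3)
step 5: (2402, 147)  from 2·(817,50) + (768,47)
→ (2402, 147).  Check: 2402²=5769604, 267·147²=5769603, difference 1.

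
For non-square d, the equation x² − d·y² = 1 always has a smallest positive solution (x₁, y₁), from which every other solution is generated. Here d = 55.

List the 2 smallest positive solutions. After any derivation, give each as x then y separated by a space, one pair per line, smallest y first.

[7; 2,2,2,14] for √55; ℓ=4 ⇒ convergent index 3
i=0: a=7 ⇒ p=7, q=1
i=1: a=2 ⇒ p=15, q=2
i=2: a=2 ⇒ p=37, q=5
i=3: a=2 ⇒ p=89, q=12
fundamental: x₁=89, y₁=12  (since 7921 − 55·144 = 1)
n=2: (89,12)∘(89,12) = (89·89+55·12·12, 89·12+12·89) = (15841,2136)

89 12
15841 2136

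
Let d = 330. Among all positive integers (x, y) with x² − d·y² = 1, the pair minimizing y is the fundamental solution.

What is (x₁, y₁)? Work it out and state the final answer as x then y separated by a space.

√330 = [18; 6,36, …], period ℓ=2 (even) → k=1
step 0: (18, 1)  from 18·(1,0) + (0,1)
step 1: (109, 6)  from 6·(18,1) + (1,0)
fundamental: x₁=109, y₁=6  (since 11881 − 330·36 = 1)

109 6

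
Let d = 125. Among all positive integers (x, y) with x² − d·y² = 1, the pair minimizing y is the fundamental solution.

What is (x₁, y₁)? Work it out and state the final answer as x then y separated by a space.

√125 → a₀=11, period (5,1,1,5,22); ℓ=5 odd so k=9
step 0: (11, 1)  from 11·(1,0) + (0,1)
step 1: (56, 5)  from 5·(11,1) + (1,0)
…
step 5: (15127, 1353)  from 22·(682,61) + (123,11)
…
step 7: (91444, 8179)  from 1·(76317,6826) + (15127,1353)
step 8: (167761, 15005)  from 1·(91444,8179) + (76317,6826)
step 9: (930249, 83204)  from 5·(167761,15005) + (91444,8179)
→ (930249, 83204).  Check: 930249²=865363202001, 125·83204²=865363202000, difference 1.

930249 83204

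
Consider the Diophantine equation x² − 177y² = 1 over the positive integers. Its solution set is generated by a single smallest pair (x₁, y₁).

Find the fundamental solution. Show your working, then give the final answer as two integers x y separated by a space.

d=177: √d = [13; 3,3,2,8,2,3,3,26] (ℓ=8, even), read p_7/q_7
i=0: a=13 ⇒ p=13, q=1
…
i=2: a=3 ⇒ p=133, q=10
i=3: a=2 ⇒ p=306, q=23
…
i=5: a=2 ⇒ p=5468, q=411
i=6: a=3 ⇒ p=18985, q=1427
i=7: a=3 ⇒ p=62423, q=4692
(x₁, y₁) = (62423, 4692);  62423² − 177·4692² = 1 ✓

62423 4692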